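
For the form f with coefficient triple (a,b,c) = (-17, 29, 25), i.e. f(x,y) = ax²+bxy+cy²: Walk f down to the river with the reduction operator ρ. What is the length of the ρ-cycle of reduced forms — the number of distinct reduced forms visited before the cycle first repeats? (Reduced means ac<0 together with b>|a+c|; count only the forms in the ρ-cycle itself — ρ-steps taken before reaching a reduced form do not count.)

D = 2541, ⌊√D⌋ = 50
river: ρ → (25,21,-21)
river: ρ → (-21,21,25)
river: ρ → (25,29,-17)
river: ρ → (-17,39,15)
river: ρ → (15,21,-35)
river: ρ → (-35,49,1)
river: ρ → (1,49,-35)
river: ρ → (-35,21,15)
river: ρ → (15,39,-17)
river: ρ → (-17,29,25)
ρ-cycle length = 10 (tail of 0 descent steps not counted)

10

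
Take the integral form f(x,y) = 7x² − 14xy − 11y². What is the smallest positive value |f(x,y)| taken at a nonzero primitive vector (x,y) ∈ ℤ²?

descent: ρ → (-11,14,7)  [lands on river]
river: ρ → (7,14,-11)
river: ρ → (-11,8,10)
river: ρ → (10,12,-9)
river: ρ → (-9,6,13)
river: ρ → (13,20,-2)
river: ρ → (-2,20,13)
river: ρ → (13,6,-9)
river: ρ → (-9,12,10)
river: ρ → (10,8,-11)
closes: descent 1, river 10
min |a| on river = 2

2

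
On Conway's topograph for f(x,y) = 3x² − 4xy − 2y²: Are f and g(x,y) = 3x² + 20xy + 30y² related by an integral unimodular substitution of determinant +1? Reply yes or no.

D₁ = 40, D₂ = 40
river cycle of f (length 6): (-2, 4, 3), (3, 2, -3), (-3, 4, 2), (2, 4, -3), (-3, 2, 3), (3, 4, -2)
river cycle of g (length 6): (3, 2, -3), (-3, 4, 2), (2, 4, -3), (-3, 2, 3), (3, 4, -2), (-2, 4, 3)
cycles coincide ⇒ equivalent

yes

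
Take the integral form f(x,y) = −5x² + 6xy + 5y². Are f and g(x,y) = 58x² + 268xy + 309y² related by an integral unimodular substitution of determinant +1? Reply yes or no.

D₁ = 136, D₂ = 136
river cycle of f (length 6): (5, 4, -6), (-6, 8, 3), (3, 10, -3), (-3, 8, 6), (6, 4, -5), (-5, 6, 5)
river cycle of g (length 6): (5, 4, -6), (-6, 8, 3), (3, 10, -3), (-3, 8, 6), (6, 4, -5), (-5, 6, 5)
cycles coincide ⇒ equivalent

yes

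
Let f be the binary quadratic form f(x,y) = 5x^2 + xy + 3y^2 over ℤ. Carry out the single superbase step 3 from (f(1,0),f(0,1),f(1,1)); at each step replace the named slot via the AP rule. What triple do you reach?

start (5,3,9) = (f(1,0),f(0,1),f(1,1))
replace slot 3: 2·(5+3) − 9 = 7 → (5,3,7)

5,3,7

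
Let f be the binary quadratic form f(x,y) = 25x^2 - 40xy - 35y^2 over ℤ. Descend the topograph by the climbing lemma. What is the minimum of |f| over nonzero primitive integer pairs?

descent: ρ → (-35,40,25)  [lands on river]
river: ρ → (25,60,-15)
river: ρ → (-15,60,25)
river: ρ → (25,40,-35)
river: ρ → (-35,30,30)
river: ρ → (30,30,-35)
closes: descent 1, river 6
min |a| on river = 15

15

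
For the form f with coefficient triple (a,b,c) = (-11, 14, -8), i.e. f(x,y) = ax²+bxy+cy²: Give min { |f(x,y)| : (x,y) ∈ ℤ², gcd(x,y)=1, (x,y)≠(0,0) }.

translate: b→8 (≡-14 mod 22), so (11,-14,8)→(11,8,5)
flip: (11,8,5)→(5,-8,11)
translate: b→2 (≡-8 mod 10), so (5,-8,11)→(5,2,8)
reduced (well bottom): (5,2,8) with a≤c, −a<b≤a
well minimum |f| = |-5| = 5 (negative-definite)

5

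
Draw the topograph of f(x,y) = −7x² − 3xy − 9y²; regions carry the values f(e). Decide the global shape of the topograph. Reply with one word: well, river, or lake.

D = b²−4ac = (-3)² − 4·(-7)·(-9) = -243
D < 0 ⇒ definite ⇒ every region one sign ⇒ single well

well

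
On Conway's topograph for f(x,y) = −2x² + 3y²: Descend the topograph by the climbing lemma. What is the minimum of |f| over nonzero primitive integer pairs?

descent: ρ → (3,0,-2)
descent: ρ → (-2,4,1)  [lands on river]
river: ρ → (1,4,-2)
closes: descent 2, river 2
min |a| on river = 1

1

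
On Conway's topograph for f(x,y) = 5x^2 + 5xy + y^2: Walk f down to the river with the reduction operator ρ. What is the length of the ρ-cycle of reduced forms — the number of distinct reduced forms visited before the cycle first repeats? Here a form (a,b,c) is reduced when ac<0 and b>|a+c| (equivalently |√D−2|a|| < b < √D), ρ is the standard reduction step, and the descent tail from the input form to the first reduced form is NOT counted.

D = 5, ⌊√D⌋ = 2
descent: ρ → (1,1,-1)  [lands on river]
river: ρ → (-1,1,1)
ρ-cycle length = 2 (tail of 1 descent step not counted)

2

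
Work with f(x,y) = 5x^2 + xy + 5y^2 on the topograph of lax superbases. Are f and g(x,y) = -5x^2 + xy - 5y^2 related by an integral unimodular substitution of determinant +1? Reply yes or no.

D₁ = -99, D₂ = -99
f: reduced (well bottom): (5,1,5) with a≤c, −a<b≤a
g is negative-definite; reduce −g:
−g: flip: (5,-1,5)→(5,1,5)
−g: reduced (well bottom): (5,1,5) with a≤c, −a<b≤a
flip sign back: reduced form of g is (-5,-1,-5)
reduced forms (5, 1, 5) vs (-5, -1, -5) ⇒ inequivalent

no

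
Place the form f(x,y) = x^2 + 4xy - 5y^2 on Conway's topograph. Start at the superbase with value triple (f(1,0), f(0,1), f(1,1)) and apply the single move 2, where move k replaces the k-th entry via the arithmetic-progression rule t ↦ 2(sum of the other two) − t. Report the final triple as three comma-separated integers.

start (1,-5,0) = (f(1,0),f(0,1),f(1,1))
replace slot 2: 2·(1+0) − (-5) = 7 → (1,7,0)

1,7,0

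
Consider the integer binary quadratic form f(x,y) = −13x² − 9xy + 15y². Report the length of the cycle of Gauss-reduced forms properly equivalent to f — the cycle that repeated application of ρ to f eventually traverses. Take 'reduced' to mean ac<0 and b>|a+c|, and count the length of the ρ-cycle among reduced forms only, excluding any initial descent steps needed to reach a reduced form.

D = 861, ⌊√D⌋ = 29
descent: ρ → (15,9,-13)  [lands on river]
river: ρ → (-13,17,11)
river: ρ → (11,27,-3)
river: ρ → (-3,27,11)
river: ρ → (11,17,-13)
river: ρ → (-13,9,15)
river: ρ → (15,21,-7)
river: ρ → (-7,21,15)
ρ-cycle length = 8 (tail of 1 descent step not counted)

8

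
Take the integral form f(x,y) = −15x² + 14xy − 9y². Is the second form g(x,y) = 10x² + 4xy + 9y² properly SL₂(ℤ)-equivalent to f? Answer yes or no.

D₁ = -344, D₂ = -344
f is negative-definite; reduce −f:
−f: flip: (15,-14,9)→(9,14,15)
−f: translate: b→-4 (≡14 mod 18), so (9,14,15)→(9,-4,10)
−f: reduced (well bottom): (9,-4,10) with a≤c, −a<b≤a
flip sign back: reduced form of f is (-9,4,-10)
g: flip: (10,4,9)→(9,-4,10)
g: reduced (well bottom): (9,-4,10) with a≤c, −a<b≤a
reduced forms (-9, 4, -10) vs (9, -4, 10) ⇒ inequivalent

no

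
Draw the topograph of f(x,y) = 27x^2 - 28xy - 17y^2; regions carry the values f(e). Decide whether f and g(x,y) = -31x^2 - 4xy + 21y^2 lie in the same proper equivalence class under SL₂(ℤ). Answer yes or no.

D₁ = 2620, D₂ = 2620
river cycle of f (length 16): (-17, 28, 27), (27, 26, -18), (-18, 46, 7), (7, 38, -42), (-42, 46, 3), (3, 50, -10), (-10, 50, 3), (3, 46, -42), (-42, 38, 7), (7, 46, -18), … (6 more)
river cycle of g (length 16): (21, 46, -6), (-6, 50, 5), (5, 50, -6), (-6, 46, 21), (21, 38, -14), (-14, 46, 9), (9, 44, -19), (-19, 32, 21), (21, 10, -30), (-30, 50, 1), … (6 more)
cycles differ ⇒ inequivalent

no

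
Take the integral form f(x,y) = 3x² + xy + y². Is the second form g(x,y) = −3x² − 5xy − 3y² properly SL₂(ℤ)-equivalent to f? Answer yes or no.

D₁ = -11, D₂ = -11
f: flip: (3,1,1)→(1,-1,3)
f: translate: b→1 (≡-1 mod 2), so (1,-1,3)→(1,1,3)
f: reduced (well bottom): (1,1,3) with a≤c, −a<b≤a
g is negative-definite; reduce −g:
−g: translate: b→-1 (≡5 mod 6), so (3,5,3)→(3,-1,1)
−g: flip: (3,-1,1)→(1,1,3)
−g: reduced (well bottom): (1,1,3) with a≤c, −a<b≤a
flip sign back: reduced form of g is (-1,-1,-3)
reduced forms (1, 1, 3) vs (-1, -1, -3) ⇒ inequivalent

no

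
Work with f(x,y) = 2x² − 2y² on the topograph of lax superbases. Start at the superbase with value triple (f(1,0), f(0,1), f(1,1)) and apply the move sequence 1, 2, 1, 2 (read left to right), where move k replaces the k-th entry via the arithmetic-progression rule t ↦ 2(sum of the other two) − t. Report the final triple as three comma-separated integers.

start (2,-2,0) = (f(1,0),f(0,1),f(1,1))
replace slot 1: 2·((-2)+0) − 2 = -6 → (-6,-2,0)
replace slot 2: 2·((-6)+0) − (-2) = -10 → (-6,-10,0)
replace slot 1: 2·((-10)+0) − (-6) = -14 → (-14,-10,0)
replace slot 2: 2·((-14)+0) − (-10) = -18 → (-14,-18,0)

-14,-18,0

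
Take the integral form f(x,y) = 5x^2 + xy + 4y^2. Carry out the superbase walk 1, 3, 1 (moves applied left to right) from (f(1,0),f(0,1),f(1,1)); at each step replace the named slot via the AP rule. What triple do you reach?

start (5,4,10) = (f(1,0),f(0,1),f(1,1))
replace slot 1: 2·(4+10) − 5 = 23 → (23,4,10)
replace slot 3: 2·(23+4) − 10 = 44 → (23,4,44)
replace slot 1: 2·(4+44) − 23 = 73 → (73,4,44)

73,4,44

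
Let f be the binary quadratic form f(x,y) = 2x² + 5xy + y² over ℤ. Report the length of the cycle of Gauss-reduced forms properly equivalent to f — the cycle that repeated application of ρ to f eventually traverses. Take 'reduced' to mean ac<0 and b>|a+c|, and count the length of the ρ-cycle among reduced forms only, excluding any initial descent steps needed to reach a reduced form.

D = 17, ⌊√D⌋ = 4
descent: ρ → (1,3,-2)  [lands on river]
river: ρ → (-2,1,2)
river: ρ → (2,3,-1)
river: ρ → (-1,3,2)
river: ρ → (2,1,-2)
river: ρ → (-2,3,1)
ρ-cycle length = 6 (tail of 1 descent step not counted)

6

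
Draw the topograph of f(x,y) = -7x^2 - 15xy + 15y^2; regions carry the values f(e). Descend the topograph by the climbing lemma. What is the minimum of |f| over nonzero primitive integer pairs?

descent: ρ → (15,15,-7)  [lands on river]
river: ρ → (-7,13,17)
river: ρ → (17,21,-3)
river: ρ → (-3,21,17)
river: ρ → (17,13,-7)
river: ρ → (-7,15,15)
closes: descent 1, river 6
min |a| on river = 3

3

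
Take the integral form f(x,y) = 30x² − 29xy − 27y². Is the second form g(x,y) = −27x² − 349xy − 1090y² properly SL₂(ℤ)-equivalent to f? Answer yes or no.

D₁ = 4081, D₂ = 4081
river cycle of f (length 28): (-27, 29, 30), (30, 31, -26), (-26, 21, 35), (35, 49, -12), (-12, 47, 39), (39, 31, -20), (-20, 49, 21), (21, 35, -34), (-34, 33, 22), (22, 55, -12), … (18 more)
river cycle of g (length 28): (-27, 29, 30), (30, 31, -26), (-26, 21, 35), (35, 49, -12), (-12, 47, 39), (39, 31, -20), (-20, 49, 21), (21, 35, -34), (-34, 33, 22), (22, 55, -12), … (18 more)
cycles coincide ⇒ equivalent

yes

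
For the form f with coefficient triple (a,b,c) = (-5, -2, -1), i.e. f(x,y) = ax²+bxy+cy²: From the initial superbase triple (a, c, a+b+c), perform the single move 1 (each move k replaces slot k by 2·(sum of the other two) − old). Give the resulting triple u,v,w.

start (-5,-1,-8) = (f(1,0),f(0,1),f(1,1))
replace slot 1: 2·((-1)+(-8)) − (-5) = -13 → (-13,-1,-8)

-13,-1,-8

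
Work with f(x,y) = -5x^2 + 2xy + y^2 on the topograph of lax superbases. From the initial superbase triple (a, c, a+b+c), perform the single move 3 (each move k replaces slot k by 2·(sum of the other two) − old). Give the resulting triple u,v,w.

start (-5,1,-2) = (f(1,0),f(0,1),f(1,1))
replace slot 3: 2·((-5)+1) − (-2) = -6 → (-5,1,-6)

-5,1,-6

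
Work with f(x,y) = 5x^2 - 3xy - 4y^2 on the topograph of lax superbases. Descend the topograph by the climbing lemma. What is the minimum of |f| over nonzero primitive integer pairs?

descent: ρ → (-4,3,5)  [lands on river]
river: ρ → (5,7,-2)
river: ρ → (-2,9,1)
river: ρ → (1,9,-2)
river: ρ → (-2,7,5)
river: ρ → (5,3,-4)
river: ρ → (-4,5,4)
river: ρ → (4,3,-5)
river: ρ → (-5,7,2)
river: ρ → (2,9,-1)
river: ρ → (-1,9,2)
river: ρ → (2,7,-5)
river: ρ → (-5,3,4)
river: ρ → (4,5,-4)
closes: descent 1, river 14
min |a| on river = 1

1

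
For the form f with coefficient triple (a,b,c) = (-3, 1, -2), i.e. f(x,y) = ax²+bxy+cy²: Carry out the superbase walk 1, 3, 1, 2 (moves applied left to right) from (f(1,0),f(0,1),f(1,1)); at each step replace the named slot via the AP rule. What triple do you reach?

start (-3,-2,-4) = (f(1,0),f(0,1),f(1,1))
replace slot 1: 2·((-2)+(-4)) − (-3) = -9 → (-9,-2,-4)
replace slot 3: 2·((-9)+(-2)) − (-4) = -18 → (-9,-2,-18)
replace slot 1: 2·((-2)+(-18)) − (-9) = -31 → (-31,-2,-18)
replace slot 2: 2·((-31)+(-18)) − (-2) = -96 → (-31,-96,-18)

-31,-96,-18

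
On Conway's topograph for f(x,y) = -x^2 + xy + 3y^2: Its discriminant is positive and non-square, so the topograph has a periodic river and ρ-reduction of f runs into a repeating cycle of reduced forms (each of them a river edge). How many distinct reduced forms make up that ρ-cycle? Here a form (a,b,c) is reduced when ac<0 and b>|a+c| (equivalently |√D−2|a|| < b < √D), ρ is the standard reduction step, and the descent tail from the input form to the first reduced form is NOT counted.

D = 13, ⌊√D⌋ = 3
descent: ρ → (3,-1,-1)
descent: ρ → (-1,3,1)  [lands on river]
river: ρ → (1,3,-1)
ρ-cycle length = 2 (tail of 2 descent steps not counted)

2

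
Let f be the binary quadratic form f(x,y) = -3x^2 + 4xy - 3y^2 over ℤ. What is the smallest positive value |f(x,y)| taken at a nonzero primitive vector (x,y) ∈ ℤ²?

translate: b→2 (≡-4 mod 6), so (3,-4,3)→(3,2,2)
flip: (3,2,2)→(2,-2,3)
translate: b→2 (≡-2 mod 4), so (2,-2,3)→(2,2,3)
reduced (well bottom): (2,2,3) with a≤c, −a<b≤a
well minimum |f| = |-2| = 2 (negative-definite)

2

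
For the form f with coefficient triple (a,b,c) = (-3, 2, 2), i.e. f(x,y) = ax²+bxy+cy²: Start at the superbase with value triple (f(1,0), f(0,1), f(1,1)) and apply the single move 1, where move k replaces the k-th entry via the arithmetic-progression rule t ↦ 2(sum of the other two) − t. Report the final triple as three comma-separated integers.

start (-3,2,1) = (f(1,0),f(0,1),f(1,1))
replace slot 1: 2·(2+1) − (-3) = 9 → (9,2,1)

9,2,1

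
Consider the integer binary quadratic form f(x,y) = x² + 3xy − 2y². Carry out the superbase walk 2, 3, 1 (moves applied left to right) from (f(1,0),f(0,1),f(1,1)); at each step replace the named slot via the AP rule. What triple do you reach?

start (1,-2,2) = (f(1,0),f(0,1),f(1,1))
replace slot 2: 2·(1+2) − (-2) = 8 → (1,8,2)
replace slot 3: 2·(1+8) − 2 = 16 → (1,8,16)
replace slot 1: 2·(8+16) − 1 = 47 → (47,8,16)

47,8,16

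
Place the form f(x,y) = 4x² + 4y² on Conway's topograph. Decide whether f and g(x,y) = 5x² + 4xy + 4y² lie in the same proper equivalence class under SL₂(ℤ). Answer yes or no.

D₁ = -64, D₂ = -64
f: reduced (well bottom): (4,0,4) with a≤c, −a<b≤a
g: flip: (5,4,4)→(4,-4,5)
g: translate: b→4 (≡-4 mod 8), so (4,-4,5)→(4,4,5)
g: reduced (well bottom): (4,4,5) with a≤c, −a<b≤a
reduced forms (4, 0, 4) vs (4, 4, 5) ⇒ inequivalent

no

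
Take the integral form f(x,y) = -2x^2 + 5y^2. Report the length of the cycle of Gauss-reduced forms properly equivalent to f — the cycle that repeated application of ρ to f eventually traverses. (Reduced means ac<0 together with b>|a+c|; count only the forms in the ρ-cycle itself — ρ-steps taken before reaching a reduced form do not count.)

D = 40, ⌊√D⌋ = 6
descent: ρ → (5,0,-2)
descent: ρ → (-2,4,3)  [lands on river]
river: ρ → (3,2,-3)
river: ρ → (-3,4,2)
river: ρ → (2,4,-3)
river: ρ → (-3,2,3)
river: ρ → (3,4,-2)
ρ-cycle length = 6 (tail of 2 descent steps not counted)

6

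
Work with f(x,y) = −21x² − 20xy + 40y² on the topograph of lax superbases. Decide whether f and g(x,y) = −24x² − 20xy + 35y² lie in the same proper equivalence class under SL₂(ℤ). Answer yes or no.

D₁ = 3760, D₂ = 3760
river cycle of f (length 8): (40, 20, -21), (-21, 22, 39), (39, 56, -4), (-4, 56, 39), (39, 22, -21), (-21, 20, 40), (40, 60, -1), (-1, 60, 40)
river cycle of g (length 10): (35, 20, -24), (-24, 28, 31), (31, 34, -21), (-21, 50, 15), (15, 40, -36), (-36, 32, 19), (19, 44, -24), (-24, 52, 11), (11, 58, -9), (-9, 50, 35)
cycles differ ⇒ inequivalent

no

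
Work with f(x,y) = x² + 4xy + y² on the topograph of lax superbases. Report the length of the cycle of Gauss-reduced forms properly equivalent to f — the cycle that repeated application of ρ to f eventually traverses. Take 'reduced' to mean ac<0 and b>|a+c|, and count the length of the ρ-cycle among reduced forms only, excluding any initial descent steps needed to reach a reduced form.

D = 12, ⌊√D⌋ = 3
descent: ρ → (1,2,-2)  [lands on river]
river: ρ → (-2,2,1)
ρ-cycle length = 2 (tail of 1 descent step not counted)

2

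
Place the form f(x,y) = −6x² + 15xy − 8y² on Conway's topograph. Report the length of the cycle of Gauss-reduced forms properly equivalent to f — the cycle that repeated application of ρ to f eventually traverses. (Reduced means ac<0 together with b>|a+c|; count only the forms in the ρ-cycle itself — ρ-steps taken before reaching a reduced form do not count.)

D = 33, ⌊√D⌋ = 5
descent: ρ → (-8,1,1)
descent: ρ → (1,5,-2)  [lands on river]
river: ρ → (-2,3,3)
river: ρ → (3,3,-2)
river: ρ → (-2,5,1)
ρ-cycle length = 4 (tail of 2 descent steps not counted)

4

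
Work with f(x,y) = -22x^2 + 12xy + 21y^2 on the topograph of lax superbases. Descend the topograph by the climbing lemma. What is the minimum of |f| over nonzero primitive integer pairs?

river: ρ → (21,30,-13)
river: ρ → (-13,22,29)
river: ρ → (29,36,-6)
river: ρ → (-6,36,29)
river: ρ → (29,22,-13)
river: ρ → (-13,30,21)
river: ρ → (21,12,-22)
river: ρ → (-22,32,11)
river: ρ → (11,34,-19)
river: ρ → (-19,42,3)
river: ρ → (3,42,-19)
river: ρ → (-19,34,11)
river: ρ → (11,32,-22)
river: ρ → (-22,12,21)
closes: descent 0, river 14
min |a| on river = 3

3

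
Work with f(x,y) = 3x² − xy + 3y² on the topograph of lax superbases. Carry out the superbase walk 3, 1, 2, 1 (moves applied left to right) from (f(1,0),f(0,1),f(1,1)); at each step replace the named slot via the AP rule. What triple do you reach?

start (3,3,5) = (f(1,0),f(0,1),f(1,1))
replace slot 3: 2·(3+3) − 5 = 7 → (3,3,7)
replace slot 1: 2·(3+7) − 3 = 17 → (17,3,7)
replace slot 2: 2·(17+7) − 3 = 45 → (17,45,7)
replace slot 1: 2·(45+7) − 17 = 87 → (87,45,7)

87,45,7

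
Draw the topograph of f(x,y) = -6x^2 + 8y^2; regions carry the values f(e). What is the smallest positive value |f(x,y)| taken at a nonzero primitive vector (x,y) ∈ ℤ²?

descent: ρ → (8,0,-6)
descent: ρ → (-6,12,2)  [lands on river]
river: ρ → (2,12,-6)
closes: descent 2, river 2
min |a| on river = 2

2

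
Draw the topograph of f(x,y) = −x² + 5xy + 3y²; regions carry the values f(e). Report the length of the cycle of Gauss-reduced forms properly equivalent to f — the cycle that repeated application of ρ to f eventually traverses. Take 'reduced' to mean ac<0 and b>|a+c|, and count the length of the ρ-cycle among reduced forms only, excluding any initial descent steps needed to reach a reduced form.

D = 37, ⌊√D⌋ = 6
river: ρ → (3,1,-3)
river: ρ → (-3,5,1)
river: ρ → (1,5,-3)
river: ρ → (-3,1,3)
river: ρ → (3,5,-1)
river: ρ → (-1,5,3)
ρ-cycle length = 6 (tail of 0 descent steps not counted)

6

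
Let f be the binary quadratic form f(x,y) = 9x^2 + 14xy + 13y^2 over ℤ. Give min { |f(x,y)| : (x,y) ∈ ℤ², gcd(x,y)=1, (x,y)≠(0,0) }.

translate: b→-4 (≡14 mod 18), so (9,14,13)→(9,-4,8)
flip: (9,-4,8)→(8,4,9)
reduced (well bottom): (8,4,9) with a≤c, −a<b≤a
well minimum = a = 8

8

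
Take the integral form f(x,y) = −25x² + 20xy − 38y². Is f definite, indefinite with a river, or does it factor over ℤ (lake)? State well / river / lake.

D = b²−4ac = 20² − 4·(-25)·(-38) = -3400
D < 0 ⇒ definite ⇒ every region one sign ⇒ single well

well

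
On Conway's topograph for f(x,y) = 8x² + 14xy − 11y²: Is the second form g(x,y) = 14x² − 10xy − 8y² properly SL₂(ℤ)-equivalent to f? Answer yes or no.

D₁ = 548, D₂ = 548
river cycle of f (length 18): (-11, 8, 11), (11, 14, -8), (-8, 18, 7), (7, 10, -16), (-16, 22, 1), (1, 22, -16), (-16, 10, 7), (7, 18, -8), (-8, 14, 11), (11, 8, -11), … (8 more)
river cycle of g (length 14): (-8, 10, 14), (14, 18, -4), (-4, 22, 4), (4, 18, -14), (-14, 10, 8), (8, 22, -2), (-2, 22, 8), (8, 10, -14), (-14, 18, 4), (4, 22, -4), … (4 more)
cycles differ ⇒ inequivalent

no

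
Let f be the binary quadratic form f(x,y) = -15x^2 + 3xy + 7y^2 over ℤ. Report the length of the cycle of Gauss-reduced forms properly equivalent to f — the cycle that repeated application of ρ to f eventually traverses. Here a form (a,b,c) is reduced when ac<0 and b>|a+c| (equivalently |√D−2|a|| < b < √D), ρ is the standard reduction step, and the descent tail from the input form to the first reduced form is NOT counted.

D = 429, ⌊√D⌋ = 20
descent: ρ → (7,11,-11)  [lands on river]
river: ρ → (-11,11,7)
river: ρ → (7,17,-5)
river: ρ → (-5,13,13)
river: ρ → (13,13,-5)
river: ρ → (-5,17,7)
ρ-cycle length = 6 (tail of 1 descent step not counted)

6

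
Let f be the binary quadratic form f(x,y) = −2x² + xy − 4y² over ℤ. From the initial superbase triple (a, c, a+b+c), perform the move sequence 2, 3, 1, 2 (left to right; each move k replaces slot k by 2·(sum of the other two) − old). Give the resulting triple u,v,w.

start (-2,-4,-5) = (f(1,0),f(0,1),f(1,1))
replace slot 2: 2·((-2)+(-5)) − (-4) = -10 → (-2,-10,-5)
replace slot 3: 2·((-2)+(-10)) − (-5) = -19 → (-2,-10,-19)
replace slot 1: 2·((-10)+(-19)) − (-2) = -56 → (-56,-10,-19)
replace slot 2: 2·((-56)+(-19)) − (-10) = -140 → (-56,-140,-19)

-56,-140,-19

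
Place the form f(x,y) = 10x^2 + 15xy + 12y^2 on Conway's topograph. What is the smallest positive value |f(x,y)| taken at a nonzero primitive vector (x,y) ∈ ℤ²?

translate: b→-5 (≡15 mod 20), so (10,15,12)→(10,-5,7)
flip: (10,-5,7)→(7,5,10)
reduced (well bottom): (7,5,10) with a≤c, −a<b≤a
well minimum = a = 7

7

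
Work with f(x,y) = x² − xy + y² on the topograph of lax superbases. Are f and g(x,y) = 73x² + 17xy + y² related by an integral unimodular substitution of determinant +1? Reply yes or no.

D₁ = -3, D₂ = -3
f: translate: b→1 (≡-1 mod 2), so (1,-1,1)→(1,1,1)
f: reduced (well bottom): (1,1,1) with a≤c, −a<b≤a
g: flip: (73,17,1)→(1,-17,73)
g: translate: b→1 (≡-17 mod 2), so (1,-17,73)→(1,1,1)
g: reduced (well bottom): (1,1,1) with a≤c, −a<b≤a
reduced forms (1, 1, 1) vs (1, 1, 1) ⇒ equivalent

yes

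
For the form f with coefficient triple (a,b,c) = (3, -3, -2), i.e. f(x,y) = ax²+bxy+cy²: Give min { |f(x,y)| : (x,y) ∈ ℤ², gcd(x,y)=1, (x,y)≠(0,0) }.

descent: ρ → (-2,3,3)  [lands on river]
river: ρ → (3,3,-2)
river: ρ → (-2,5,1)
river: ρ → (1,5,-2)
closes: descent 1, river 4
min |a| on river = 1

1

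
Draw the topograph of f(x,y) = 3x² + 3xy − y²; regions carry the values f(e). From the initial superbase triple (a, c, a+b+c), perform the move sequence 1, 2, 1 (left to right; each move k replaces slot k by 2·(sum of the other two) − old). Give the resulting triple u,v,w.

start (3,-1,5) = (f(1,0),f(0,1),f(1,1))
replace slot 1: 2·((-1)+5) − 3 = 5 → (5,-1,5)
replace slot 2: 2·(5+5) − (-1) = 21 → (5,21,5)
replace slot 1: 2·(21+5) − 5 = 47 → (47,21,5)

47,21,5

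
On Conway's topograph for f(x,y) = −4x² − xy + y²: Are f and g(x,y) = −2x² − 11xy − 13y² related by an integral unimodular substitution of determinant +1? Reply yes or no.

D₁ = 17, D₂ = 17
river cycle of f (length 6): (1, 3, -2), (-2, 1, 2), (2, 3, -1), (-1, 3, 2), (2, 1, -2), (-2, 3, 1)
river cycle of g (length 6): (-2, 1, 2), (2, 3, -1), (-1, 3, 2), (2, 1, -2), (-2, 3, 1), (1, 3, -2)
cycles coincide ⇒ equivalent

yes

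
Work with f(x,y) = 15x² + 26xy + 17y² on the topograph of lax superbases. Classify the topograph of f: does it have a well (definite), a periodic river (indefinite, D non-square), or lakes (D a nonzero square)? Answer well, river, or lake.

D = b²−4ac = 26² − 4·15·17 = -344
D < 0 ⇒ definite ⇒ every region one sign ⇒ single well

well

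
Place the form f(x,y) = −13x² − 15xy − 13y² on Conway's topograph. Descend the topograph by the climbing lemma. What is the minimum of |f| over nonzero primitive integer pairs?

translate: b→-11 (≡15 mod 26), so (13,15,13)→(13,-11,11)
flip: (13,-11,11)→(11,11,13)
reduced (well bottom): (11,11,13) with a≤c, −a<b≤a
well minimum |f| = |-11| = 11 (negative-definite)

11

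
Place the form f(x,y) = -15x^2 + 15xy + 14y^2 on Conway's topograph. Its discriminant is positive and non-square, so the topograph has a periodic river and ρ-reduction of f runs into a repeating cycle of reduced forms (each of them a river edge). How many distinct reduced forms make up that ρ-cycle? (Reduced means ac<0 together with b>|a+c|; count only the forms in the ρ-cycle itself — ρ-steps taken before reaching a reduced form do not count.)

D = 1065, ⌊√D⌋ = 32
river: ρ → (14,13,-16)
river: ρ → (-16,19,11)
river: ρ → (11,25,-10)
river: ρ → (-10,15,21)
river: ρ → (21,27,-4)
river: ρ → (-4,29,14)
river: ρ → (14,27,-6)
river: ρ → (-6,21,26)
river: ρ → (26,31,-1)
river: ρ → (-1,31,26)
river: ρ → (26,21,-6)
river: ρ → (-6,27,14)
river: ρ → (14,29,-4)
river: ρ → (-4,27,21)
river: ρ → (21,15,-10)
river: ρ → (-10,25,11)
river: ρ → (11,19,-16)
river: ρ → (-16,13,14)
river: ρ → (14,15,-15)
river: ρ → (-15,15,14)
ρ-cycle length = 20 (tail of 0 descent steps not counted)

20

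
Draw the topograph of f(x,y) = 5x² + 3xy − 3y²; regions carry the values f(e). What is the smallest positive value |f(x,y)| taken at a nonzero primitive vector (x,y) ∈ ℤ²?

river: ρ → (-3,3,5)
river: ρ → (5,7,-1)
river: ρ → (-1,7,5)
river: ρ → (5,3,-3)
closes: descent 0, river 4
min |a| on river = 1

1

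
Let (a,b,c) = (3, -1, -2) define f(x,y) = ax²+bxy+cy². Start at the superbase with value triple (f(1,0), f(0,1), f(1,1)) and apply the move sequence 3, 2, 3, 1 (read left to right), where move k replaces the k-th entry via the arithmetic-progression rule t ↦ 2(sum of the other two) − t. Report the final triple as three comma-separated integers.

start (3,-2,0) = (f(1,0),f(0,1),f(1,1))
replace slot 3: 2·(3+(-2)) − 0 = 2 → (3,-2,2)
replace slot 2: 2·(3+2) − (-2) = 12 → (3,12,2)
replace slot 3: 2·(3+12) − 2 = 28 → (3,12,28)
replace slot 1: 2·(12+28) − 3 = 77 → (77,12,28)

77,12,28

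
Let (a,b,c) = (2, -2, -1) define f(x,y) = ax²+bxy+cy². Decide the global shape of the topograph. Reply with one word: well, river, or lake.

D = b²−4ac = (-2)² − 4·2·(-1) = 12
D > 0 non-square ⇒ indefinite ⇒ periodic river

river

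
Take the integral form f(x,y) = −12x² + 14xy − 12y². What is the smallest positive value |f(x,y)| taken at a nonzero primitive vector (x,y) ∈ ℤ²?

translate: b→10 (≡-14 mod 24), so (12,-14,12)→(12,10,10)
flip: (12,10,10)→(10,-10,12)
translate: b→10 (≡-10 mod 20), so (10,-10,12)→(10,10,12)
reduced (well bottom): (10,10,12) with a≤c, −a<b≤a
well minimum |f| = |-10| = 10 (negative-definite)

10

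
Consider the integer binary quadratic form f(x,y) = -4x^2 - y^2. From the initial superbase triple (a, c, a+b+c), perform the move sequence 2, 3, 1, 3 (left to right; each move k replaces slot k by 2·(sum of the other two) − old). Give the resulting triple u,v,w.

start (-4,-1,-5) = (f(1,0),f(0,1),f(1,1))
replace slot 2: 2·((-4)+(-5)) − (-1) = -17 → (-4,-17,-5)
replace slot 3: 2·((-4)+(-17)) − (-5) = -37 → (-4,-17,-37)
replace slot 1: 2·((-17)+(-37)) − (-4) = -104 → (-104,-17,-37)
replace slot 3: 2·((-104)+(-17)) − (-37) = -205 → (-104,-17,-205)

-104,-17,-205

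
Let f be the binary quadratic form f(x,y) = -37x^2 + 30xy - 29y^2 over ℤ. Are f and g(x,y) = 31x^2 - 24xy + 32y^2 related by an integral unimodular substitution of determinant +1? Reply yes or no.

D₁ = -3392, D₂ = -3392
f is negative-definite; reduce −f:
−f: flip: (37,-30,29)→(29,30,37)
−f: translate: b→-28 (≡30 mod 58), so (29,30,37)→(29,-28,36)
−f: reduced (well bottom): (29,-28,36) with a≤c, −a<b≤a
flip sign back: reduced form of f is (-29,28,-36)
g: reduced (well bottom): (31,-24,32) with a≤c, −a<b≤a
reduced forms (-29, 28, -36) vs (31, -24, 32) ⇒ inequivalent

no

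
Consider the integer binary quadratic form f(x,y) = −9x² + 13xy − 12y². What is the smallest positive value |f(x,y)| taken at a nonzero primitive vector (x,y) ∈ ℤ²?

translate: b→5 (≡-13 mod 18), so (9,-13,12)→(9,5,8)
flip: (9,5,8)→(8,-5,9)
reduced (well bottom): (8,-5,9) with a≤c, −a<b≤a
well minimum |f| = |-8| = 8 (negative-definite)

8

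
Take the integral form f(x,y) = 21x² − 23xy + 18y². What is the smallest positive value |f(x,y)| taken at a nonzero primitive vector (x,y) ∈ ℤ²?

translate: b→19 (≡-23 mod 42), so (21,-23,18)→(21,19,16)
flip: (21,19,16)→(16,-19,21)
translate: b→13 (≡-19 mod 32), so (16,-19,21)→(16,13,18)
reduced (well bottom): (16,13,18) with a≤c, −a<b≤a
well minimum = a = 16

16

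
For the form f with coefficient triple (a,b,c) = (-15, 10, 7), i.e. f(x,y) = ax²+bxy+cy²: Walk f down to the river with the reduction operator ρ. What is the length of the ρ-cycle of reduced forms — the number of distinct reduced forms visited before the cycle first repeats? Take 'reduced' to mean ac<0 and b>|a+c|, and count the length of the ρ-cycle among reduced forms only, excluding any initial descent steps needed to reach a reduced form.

D = 520, ⌊√D⌋ = 22
river: ρ → (7,18,-7)
river: ρ → (-7,10,15)
river: ρ → (15,20,-2)
river: ρ → (-2,20,15)
river: ρ → (15,10,-7)
river: ρ → (-7,18,7)
river: ρ → (7,10,-15)
river: ρ → (-15,20,2)
river: ρ → (2,20,-15)
river: ρ → (-15,10,7)
ρ-cycle length = 10 (tail of 0 descent steps not counted)

10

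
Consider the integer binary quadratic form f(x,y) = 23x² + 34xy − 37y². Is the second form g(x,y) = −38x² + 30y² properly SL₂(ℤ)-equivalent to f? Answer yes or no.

D₁ = 4560, D₂ = 4560
river cycle of f (length 10): (-37, 40, 20), (20, 40, -37), (-37, 34, 23), (23, 58, -13), (-13, 46, 47), (47, 48, -12), (-12, 48, 47), (47, 46, -13), (-13, 58, 23), (23, 34, -37)
river cycle of g (length 6): (30, 60, -8), (-8, 52, 58), (58, 64, -2), (-2, 64, 58), (58, 52, -8), (-8, 60, 30)
cycles differ ⇒ inequivalent

no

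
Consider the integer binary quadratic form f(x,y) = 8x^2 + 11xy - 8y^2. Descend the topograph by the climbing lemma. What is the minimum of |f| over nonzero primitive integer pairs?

river: ρ → (-8,5,11)
river: ρ → (11,17,-2)
river: ρ → (-2,19,2)
river: ρ → (2,17,-11)
river: ρ → (-11,5,8)
river: ρ → (8,11,-8)
closes: descent 0, river 6
min |a| on river = 2

2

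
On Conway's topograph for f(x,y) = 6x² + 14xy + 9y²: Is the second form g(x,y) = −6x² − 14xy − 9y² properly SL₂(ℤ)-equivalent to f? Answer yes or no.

D₁ = -20, D₂ = -20
f: translate: b→2 (≡14 mod 12), so (6,14,9)→(6,2,1)
f: flip: (6,2,1)→(1,-2,6)
f: translate: b→0 (≡-2 mod 2), so (1,-2,6)→(1,0,5)
f: reduced (well bottom): (1,0,5) with a≤c, −a<b≤a
g is negative-definite; reduce −g:
−g: translate: b→2 (≡14 mod 12), so (6,14,9)→(6,2,1)
−g: flip: (6,2,1)→(1,-2,6)
−g: translate: b→0 (≡-2 mod 2), so (1,-2,6)→(1,0,5)
−g: reduced (well bottom): (1,0,5) with a≤c, −a<b≤a
flip sign back: reduced form of g is (-1,0,-5)
reduced forms (1, 0, 5) vs (-1, 0, -5) ⇒ inequivalent

no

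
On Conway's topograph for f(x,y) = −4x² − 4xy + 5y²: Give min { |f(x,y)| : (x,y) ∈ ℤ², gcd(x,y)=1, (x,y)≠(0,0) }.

descent: ρ → (5,4,-4)  [lands on river]
river: ρ → (-4,4,5)
river: ρ → (5,6,-3)
river: ρ → (-3,6,5)
closes: descent 1, river 4
min |a| on river = 3

3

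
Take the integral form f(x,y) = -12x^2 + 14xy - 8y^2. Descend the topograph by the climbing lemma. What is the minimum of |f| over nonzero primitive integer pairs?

translate: b→10 (≡-14 mod 24), so (12,-14,8)→(12,10,6)
flip: (12,10,6)→(6,-10,12)
translate: b→2 (≡-10 mod 12), so (6,-10,12)→(6,2,8)
reduced (well bottom): (6,2,8) with a≤c, −a<b≤a
well minimum |f| = |-6| = 6 (negative-definite)

6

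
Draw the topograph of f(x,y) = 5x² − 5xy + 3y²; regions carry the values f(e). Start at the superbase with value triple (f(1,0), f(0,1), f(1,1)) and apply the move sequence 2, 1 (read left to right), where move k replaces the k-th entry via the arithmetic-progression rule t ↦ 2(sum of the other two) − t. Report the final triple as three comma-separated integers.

start (5,3,3) = (f(1,0),f(0,1),f(1,1))
replace slot 2: 2·(5+3) − 3 = 13 → (5,13,3)
replace slot 1: 2·(13+3) − 5 = 27 → (27,13,3)

27,13,3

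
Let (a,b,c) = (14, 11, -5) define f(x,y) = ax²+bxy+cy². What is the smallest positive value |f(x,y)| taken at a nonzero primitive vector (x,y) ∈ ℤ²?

river: ρ → (-5,19,2)
river: ρ → (2,17,-14)
river: ρ → (-14,11,5)
river: ρ → (5,19,-2)
river: ρ → (-2,17,14)
river: ρ → (14,11,-5)
closes: descent 0, river 6
min |a| on river = 2

2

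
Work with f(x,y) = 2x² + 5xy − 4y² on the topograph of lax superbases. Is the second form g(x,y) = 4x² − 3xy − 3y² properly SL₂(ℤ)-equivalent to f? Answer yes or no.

D₁ = 57, D₂ = 57
river cycle of f (length 6): (-4, 3, 3), (3, 3, -4), (-4, 5, 2), (2, 7, -1), (-1, 7, 2), (2, 5, -4)
river cycle of g (length 6): (-3, 3, 4), (4, 5, -2), (-2, 7, 1), (1, 7, -2), (-2, 5, 4), (4, 3, -3)
cycles differ ⇒ inequivalent

no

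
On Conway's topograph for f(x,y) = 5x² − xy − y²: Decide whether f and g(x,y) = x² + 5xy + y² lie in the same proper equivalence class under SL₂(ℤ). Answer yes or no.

D₁ = 21, D₂ = 21
river cycle of f (length 2): (-1, 3, 3), (3, 3, -1)
river cycle of g (length 2): (1, 3, -3), (-3, 3, 1)
cycles differ ⇒ inequivalent

no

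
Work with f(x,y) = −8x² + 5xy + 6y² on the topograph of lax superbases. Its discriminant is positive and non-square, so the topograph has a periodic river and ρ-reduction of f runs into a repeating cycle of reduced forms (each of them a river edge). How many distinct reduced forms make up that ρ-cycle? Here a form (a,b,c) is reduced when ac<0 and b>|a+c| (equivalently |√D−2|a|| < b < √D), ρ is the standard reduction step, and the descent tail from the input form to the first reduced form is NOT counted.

D = 217, ⌊√D⌋ = 14
river: ρ → (6,7,-7)
river: ρ → (-7,7,6)
river: ρ → (6,5,-8)
river: ρ → (-8,11,3)
river: ρ → (3,13,-4)
river: ρ → (-4,11,6)
river: ρ → (6,13,-2)
river: ρ → (-2,11,12)
river: ρ → (12,13,-1)
river: ρ → (-1,13,12)
river: ρ → (12,11,-2)
river: ρ → (-2,13,6)
river: ρ → (6,11,-4)
river: ρ → (-4,13,3)
river: ρ → (3,11,-8)
river: ρ → (-8,5,6)
ρ-cycle length = 16 (tail of 0 descent steps not counted)

16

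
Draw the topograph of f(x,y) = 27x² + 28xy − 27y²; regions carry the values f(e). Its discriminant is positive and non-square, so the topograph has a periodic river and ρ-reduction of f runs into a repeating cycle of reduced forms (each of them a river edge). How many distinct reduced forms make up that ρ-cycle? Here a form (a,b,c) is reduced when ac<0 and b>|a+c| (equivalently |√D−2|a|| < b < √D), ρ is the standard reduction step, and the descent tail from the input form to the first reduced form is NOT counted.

D = 3700, ⌊√D⌋ = 60
river: ρ → (-27,26,28)
river: ρ → (28,30,-25)
river: ρ → (-25,20,33)
river: ρ → (33,46,-12)
river: ρ → (-12,50,25)
river: ρ → (25,50,-12)
river: ρ → (-12,46,33)
river: ρ → (33,20,-25)
river: ρ → (-25,30,28)
river: ρ → (28,26,-27)
river: ρ → (-27,28,27)
river: ρ → (27,26,-28)
river: ρ → (-28,30,25)
river: ρ → (25,20,-33)
river: ρ → (-33,46,12)
river: ρ → (12,50,-25)
river: ρ → (-25,50,12)
river: ρ → (12,46,-33)
river: ρ → (-33,20,25)
river: ρ → (25,30,-28)
river: ρ → (-28,26,27)
river: ρ → (27,28,-27)
ρ-cycle length = 22 (tail of 0 descent steps not counted)

22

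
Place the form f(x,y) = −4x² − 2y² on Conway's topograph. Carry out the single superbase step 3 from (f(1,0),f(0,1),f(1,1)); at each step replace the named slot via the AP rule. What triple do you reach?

start (-4,-2,-6) = (f(1,0),f(0,1),f(1,1))
replace slot 3: 2·((-4)+(-2)) − (-6) = -6 → (-4,-2,-6)

-4,-2,-6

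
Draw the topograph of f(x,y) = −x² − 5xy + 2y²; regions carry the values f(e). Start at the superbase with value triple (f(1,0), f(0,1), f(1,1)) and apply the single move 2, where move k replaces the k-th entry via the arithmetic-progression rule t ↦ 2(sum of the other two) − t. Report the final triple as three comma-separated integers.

start (-1,2,-4) = (f(1,0),f(0,1),f(1,1))
replace slot 2: 2·((-1)+(-4)) − 2 = -12 → (-1,-12,-4)

-1,-12,-4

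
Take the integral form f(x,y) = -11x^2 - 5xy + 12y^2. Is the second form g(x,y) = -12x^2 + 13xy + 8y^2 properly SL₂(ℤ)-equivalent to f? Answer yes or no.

D₁ = 553, D₂ = 553
river cycle of f (length 26): (12, 5, -11), (-11, 17, 6), (6, 19, -8), (-8, 13, 12), (12, 11, -9), (-9, 7, 14), (14, 21, -2), (-2, 23, 3), (3, 19, -16), (-16, 13, 6), … (16 more)
river cycle of g (length 26): (8, 19, -6), (-6, 17, 11), (11, 5, -12), (-12, 19, 4), (4, 21, -7), (-7, 21, 4), (4, 19, -12), (-12, 5, 11), (11, 17, -6), (-6, 19, 8), … (16 more)
cycles differ ⇒ inequivalent

no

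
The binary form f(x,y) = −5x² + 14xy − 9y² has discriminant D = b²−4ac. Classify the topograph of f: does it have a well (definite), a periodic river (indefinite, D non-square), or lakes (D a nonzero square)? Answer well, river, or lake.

D = b²−4ac = 14² − 4·(-5)·(-9) = 16
D = 4² is a perfect square ⇒ form factors over ℤ ⇒ lakes

lake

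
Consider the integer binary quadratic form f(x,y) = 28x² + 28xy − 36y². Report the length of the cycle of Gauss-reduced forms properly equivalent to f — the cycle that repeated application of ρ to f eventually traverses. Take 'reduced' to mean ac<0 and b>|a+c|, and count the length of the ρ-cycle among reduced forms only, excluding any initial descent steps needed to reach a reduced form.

D = 4816, ⌊√D⌋ = 69
river: ρ → (-36,44,20)
river: ρ → (20,36,-44)
river: ρ → (-44,52,12)
river: ρ → (12,68,-4)
river: ρ → (-4,68,12)
river: ρ → (12,52,-44)
river: ρ → (-44,36,20)
river: ρ → (20,44,-36)
river: ρ → (-36,28,28)
river: ρ → (28,28,-36)
ρ-cycle length = 10 (tail of 0 descent steps not counted)

10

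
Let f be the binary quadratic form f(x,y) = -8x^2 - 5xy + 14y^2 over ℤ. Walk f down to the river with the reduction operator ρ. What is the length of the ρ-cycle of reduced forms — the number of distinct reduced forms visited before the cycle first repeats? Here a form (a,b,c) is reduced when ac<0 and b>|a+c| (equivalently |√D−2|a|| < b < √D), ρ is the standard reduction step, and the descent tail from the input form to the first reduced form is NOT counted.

D = 473, ⌊√D⌋ = 21
descent: ρ → (14,5,-8)
descent: ρ → (-8,11,11)  [lands on river]
river: ρ → (11,11,-8)
river: ρ → (-8,21,1)
river: ρ → (1,21,-8)
ρ-cycle length = 4 (tail of 2 descent steps not counted)

4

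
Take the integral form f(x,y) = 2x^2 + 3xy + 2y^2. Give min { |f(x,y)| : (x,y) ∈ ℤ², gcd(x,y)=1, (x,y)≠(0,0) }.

translate: b→-1 (≡3 mod 4), so (2,3,2)→(2,-1,1)
flip: (2,-1,1)→(1,1,2)
reduced (well bottom): (1,1,2) with a≤c, −a<b≤a
well minimum = a = 1

1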